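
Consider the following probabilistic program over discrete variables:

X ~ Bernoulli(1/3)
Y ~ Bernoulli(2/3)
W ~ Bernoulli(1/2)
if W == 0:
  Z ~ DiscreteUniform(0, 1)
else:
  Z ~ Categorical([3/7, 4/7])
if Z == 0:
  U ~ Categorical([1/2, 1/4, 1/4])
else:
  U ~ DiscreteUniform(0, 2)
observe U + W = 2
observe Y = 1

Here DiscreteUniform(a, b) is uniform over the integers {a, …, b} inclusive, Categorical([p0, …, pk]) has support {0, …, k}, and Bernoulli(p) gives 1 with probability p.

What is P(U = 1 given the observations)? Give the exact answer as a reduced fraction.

P(U = 1 | obs) = 50/99

Enumerate traces; 8 have nonzero weight after conditioning:
  (X=0, Y=1, W=0, Z=0, U=2) weight 1/36
  (X=0, Y=1, W=0, Z=1, U=2) weight 1/27
  (X=0, Y=1, W=1, Z=0, U=1) weight 1/42
  (X=0, Y=1, W=1, Z=1, U=1) weight 8/189
  (X=1, Y=1, W=0, Z=0, U=2) weight 1/72
  (X=1, Y=1, W=0, Z=1, U=2) weight 1/54
  (X=1, Y=1, W=1, Z=0, U=1) weight 1/84
  (X=1, Y=1, W=1, Z=1, U=1) weight 4/189
Group by U:
  weight(U=1) = 25/252
  weight(U=2) = 7/72
Total weight = 25/252 + 7/72 = 11/56
P(U=1 | obs) = 25/252 / 11/56 = 50/99
P(U=2 | obs) = 7/72 / 11/56 = 49/99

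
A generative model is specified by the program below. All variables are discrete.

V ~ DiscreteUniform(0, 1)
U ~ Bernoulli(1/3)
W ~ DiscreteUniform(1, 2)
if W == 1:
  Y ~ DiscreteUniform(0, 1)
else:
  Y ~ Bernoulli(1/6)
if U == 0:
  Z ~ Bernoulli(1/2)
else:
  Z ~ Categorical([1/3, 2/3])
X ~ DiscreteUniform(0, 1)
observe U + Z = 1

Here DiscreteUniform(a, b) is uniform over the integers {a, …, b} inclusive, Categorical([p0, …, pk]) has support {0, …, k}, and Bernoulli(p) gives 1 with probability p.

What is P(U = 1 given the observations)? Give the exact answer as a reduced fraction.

P(U = 1 | obs) = 1/4

Enumerate traces; 32 have nonzero weight after conditioning:
  (V=0, U=0, W=1, Y=0, Z=1, X=0) weight 1/48
  (V=0, U=0, W=1, Y=0, Z=1, X=1) weight 1/48
  (V=0, U=0, W=1, Y=1, Z=1, X=0) weight 1/48
  (V=0, U=0, W=1, Y=1, Z=1, X=1) weight 1/48
  (V=0, U=0, W=2, Y=0, Z=1, X=0) weight 5/144
  (V=0, U=0, W=2, Y=0, Z=1, X=1) weight 5/144
  (V=0, U=0, W=2, Y=1, Z=1, X=0) weight 1/144
  (V=0, U=0, W=2, Y=1, Z=1, X=1) weight 1/144
  (V=0, U=1, W=1, Y=0, Z=0, X=0) weight 1/144
  … 23 more
Group by U:
  weight(U=0) = 1/3
  weight(U=1) = 1/9
Total weight = 1/3 + 1/9 = 4/9
P(U=0 | obs) = 1/3 / 4/9 = 3/4
P(U=1 | obs) = 1/9 / 4/9 = 1/4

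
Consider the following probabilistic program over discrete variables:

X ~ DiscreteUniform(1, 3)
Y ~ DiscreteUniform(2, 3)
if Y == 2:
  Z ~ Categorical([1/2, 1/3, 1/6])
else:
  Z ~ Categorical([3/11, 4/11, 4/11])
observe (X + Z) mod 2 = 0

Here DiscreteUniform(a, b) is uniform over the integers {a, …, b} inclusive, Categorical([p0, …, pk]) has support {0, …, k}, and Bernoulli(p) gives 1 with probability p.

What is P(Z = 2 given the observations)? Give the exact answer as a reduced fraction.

Enumerate traces; 8 have nonzero weight after conditioning:
  (X=1, Y=2, Z=1) weight 1/18
  (X=1, Y=3, Z=1) weight 2/33
  (X=2, Y=2, Z=0) weight 1/12
  (X=2, Y=2, Z=2) weight 1/36
  (X=2, Y=3, Z=0) weight 1/22
  (X=2, Y=3, Z=2) weight 2/33
  (X=3, Y=2, Z=1) weight 1/18
  (X=3, Y=3, Z=1) weight 2/33
Group by Z:
  weight(Z=0) = 17/132
  weight(Z=1) = 23/99
  weight(Z=2) = 35/396
Total weight = 17/132 + 23/99 + 35/396 = 89/198
P(Z=0 | obs) = 17/132 / 89/198 = 51/178
P(Z=1 | obs) = 23/99 / 89/198 = 46/89
P(Z=2 | obs) = 35/396 / 89/198 = 35/178

P(Z = 2 | obs) = 35/178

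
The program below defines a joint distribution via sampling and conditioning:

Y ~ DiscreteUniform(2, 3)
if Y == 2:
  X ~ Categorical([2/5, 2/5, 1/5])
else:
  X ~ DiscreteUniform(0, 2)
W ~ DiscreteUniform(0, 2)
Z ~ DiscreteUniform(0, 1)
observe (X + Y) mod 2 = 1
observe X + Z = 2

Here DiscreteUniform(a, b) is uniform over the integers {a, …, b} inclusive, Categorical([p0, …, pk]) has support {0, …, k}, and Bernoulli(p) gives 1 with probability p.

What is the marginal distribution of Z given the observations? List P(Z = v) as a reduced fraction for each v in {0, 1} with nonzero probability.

Enumerate traces; 6 have nonzero weight after conditioning:
  (Y=2, X=1, W=0, Z=1) weight 1/30
  (Y=2, X=1, W=1, Z=1) weight 1/30
  (Y=2, X=1, W=2, Z=1) weight 1/30
  (Y=3, X=2, W=0, Z=0) weight 1/36
  (Y=3, X=2, W=1, Z=0) weight 1/36
  (Y=3, X=2, W=2, Z=0) weight 1/36
Group by Z:
  weight(Z=0) = 1/12
  weight(Z=1) = 1/10
Total weight = 1/12 + 1/10 = 11/60
P(Z=0 | obs) = 1/12 / 11/60 = 5/11
P(Z=1 | obs) = 1/10 / 11/60 = 6/11

P(Z=0) = 5/11, P(Z=1) = 6/11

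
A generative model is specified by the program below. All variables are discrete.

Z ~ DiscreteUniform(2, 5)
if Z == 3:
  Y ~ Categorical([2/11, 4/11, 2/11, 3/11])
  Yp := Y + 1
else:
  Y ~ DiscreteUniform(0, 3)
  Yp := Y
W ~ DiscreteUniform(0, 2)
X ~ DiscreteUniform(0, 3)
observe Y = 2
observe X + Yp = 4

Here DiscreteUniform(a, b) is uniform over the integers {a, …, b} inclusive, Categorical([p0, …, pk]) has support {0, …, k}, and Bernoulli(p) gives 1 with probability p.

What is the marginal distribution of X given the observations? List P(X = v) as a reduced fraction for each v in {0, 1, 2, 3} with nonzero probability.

Enumerate traces; 12 have nonzero weight after conditioning:
  (Z=2, Y=2, W=0, X=2) weight 1/192
  (Z=2, Y=2, W=1, X=2) weight 1/192
  (Z=2, Y=2, W=2, X=2) weight 1/192
  (Z=3, Y=2, W=0, X=1) weight 1/264
  (Z=3, Y=2, W=1, X=1) weight 1/264
  (Z=3, Y=2, W=2, X=1) weight 1/264
  (Z=4, Y=2, W=0, X=2) weight 1/192
  (Z=4, Y=2, W=1, X=2) weight 1/192
  … 4 more
Group by X:
  weight(X=1) = 1/88
  weight(X=2) = 3/64
Total weight = 1/88 + 3/64 = 41/704
P(X=1 | obs) = 1/88 / 41/704 = 8/41
P(X=2 | obs) = 3/64 / 41/704 = 33/41

P(X=1) = 8/41, P(X=2) = 33/41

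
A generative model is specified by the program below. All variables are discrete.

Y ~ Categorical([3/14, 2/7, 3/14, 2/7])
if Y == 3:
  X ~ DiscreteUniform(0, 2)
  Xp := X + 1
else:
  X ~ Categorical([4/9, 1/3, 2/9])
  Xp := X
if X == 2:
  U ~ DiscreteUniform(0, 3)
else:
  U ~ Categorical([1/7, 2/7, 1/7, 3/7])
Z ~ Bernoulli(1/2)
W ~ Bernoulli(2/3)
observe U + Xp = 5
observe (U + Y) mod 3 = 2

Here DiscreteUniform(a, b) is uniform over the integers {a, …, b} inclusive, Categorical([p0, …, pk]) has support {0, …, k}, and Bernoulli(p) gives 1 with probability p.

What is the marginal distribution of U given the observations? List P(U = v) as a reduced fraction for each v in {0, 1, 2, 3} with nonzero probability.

P(U=2) = 2/3, P(U=3) = 1/3

Enumerate traces; 8 have nonzero weight after conditioning:
  (Y=2, X=2, U=3, Z=0, W=0) weight 1/504
  (Y=2, X=2, U=3, Z=0, W=1) weight 1/252
  (Y=2, X=2, U=3, Z=1, W=0) weight 1/504
  (Y=2, X=2, U=3, Z=1, W=1) weight 1/252
  (Y=3, X=2, U=2, Z=0, W=0) weight 1/252
  (Y=3, X=2, U=2, Z=0, W=1) weight 1/126
  (Y=3, X=2, U=2, Z=1, W=0) weight 1/252
  (Y=3, X=2, U=2, Z=1, W=1) weight 1/126
Group by U:
  weight(U=2) = 1/42
  weight(U=3) = 1/84
Total weight = 1/42 + 1/84 = 1/28
P(U=2 | obs) = 1/42 / 1/28 = 2/3
P(U=3 | obs) = 1/84 / 1/28 = 1/3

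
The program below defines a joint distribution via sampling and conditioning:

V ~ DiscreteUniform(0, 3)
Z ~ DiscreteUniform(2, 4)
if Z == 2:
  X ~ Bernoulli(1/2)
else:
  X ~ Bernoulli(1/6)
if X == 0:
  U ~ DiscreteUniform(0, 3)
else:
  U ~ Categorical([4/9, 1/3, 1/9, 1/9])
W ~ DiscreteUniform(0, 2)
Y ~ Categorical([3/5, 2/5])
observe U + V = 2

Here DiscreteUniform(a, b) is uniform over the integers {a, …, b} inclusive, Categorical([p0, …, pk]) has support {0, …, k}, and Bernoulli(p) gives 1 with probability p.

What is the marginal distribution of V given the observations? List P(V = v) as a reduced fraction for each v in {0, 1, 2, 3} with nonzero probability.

P(V=0) = 137/511, P(V=1) = 177/511, P(V=2) = 197/511

Enumerate traces; 108 have nonzero weight after conditioning:
  (V=0, Z=2, X=0, U=2, W=0, Y=0) weight 1/480
  (V=0, Z=2, X=0, U=2, W=0, Y=1) weight 1/720
  (V=0, Z=2, X=0, U=2, W=1, Y=0) weight 1/480
  (V=0, Z=2, X=0, U=2, W=1, Y=1) weight 1/720
  (V=0, Z=2, X=0, U=2, W=2, Y=0) weight 1/480
  (V=0, Z=2, X=0, U=2, W=2, Y=1) weight 1/720
  (V=0, Z=2, X=1, U=2, W=0, Y=0) weight 1/1080
  (V=0, Z=2, X=1, U=2, W=0, Y=1) weight 1/1620
  (V=1, Z=2, X=0, U=1, W=0, Y=0) weight 1/480
  (V=2, Z=2, X=0, U=0, W=0, Y=0) weight 1/480
  … 98 more
Group by V:
  weight(V=0) = 137/2592
  weight(V=1) = 59/864
  weight(V=2) = 197/2592
Total weight = 137/2592 + 59/864 + 197/2592 = 511/2592
P(V=0 | obs) = 137/2592 / 511/2592 = 137/511
P(V=1 | obs) = 59/864 / 511/2592 = 177/511
P(V=2 | obs) = 197/2592 / 511/2592 = 197/511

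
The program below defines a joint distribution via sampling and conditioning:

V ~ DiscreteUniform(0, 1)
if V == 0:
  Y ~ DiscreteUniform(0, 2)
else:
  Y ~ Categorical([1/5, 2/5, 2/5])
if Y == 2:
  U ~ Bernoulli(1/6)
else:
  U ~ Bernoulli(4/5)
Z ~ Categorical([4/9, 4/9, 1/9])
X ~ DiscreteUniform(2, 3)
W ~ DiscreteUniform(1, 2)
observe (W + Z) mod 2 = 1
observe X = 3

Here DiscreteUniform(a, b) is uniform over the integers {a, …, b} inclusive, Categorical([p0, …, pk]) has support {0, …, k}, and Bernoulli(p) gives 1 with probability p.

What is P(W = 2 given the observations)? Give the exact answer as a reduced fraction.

P(W = 2 | obs) = 4/9

Enumerate traces; 36 have nonzero weight after conditioning:
  (V=0, Y=0, U=0, Z=0, X=3, W=1) weight 1/270
  (V=0, Y=0, U=0, Z=1, X=3, W=2) weight 1/270
  (V=0, Y=0, U=0, Z=2, X=3, W=1) weight 1/1080
  (V=0, Y=0, U=1, Z=0, X=3, W=1) weight 2/135
  (V=0, Y=0, U=1, Z=1, X=3, W=2) weight 2/135
  (V=0, Y=0, U=1, Z=2, X=3, W=1) weight 1/270
  (V=0, Y=1, U=0, Z=0, X=3, W=1) weight 1/270
  (V=0, Y=1, U=0, Z=1, X=3, W=2) weight 1/270
  … 28 more
Group by W:
  weight(W=1) = 5/36
  weight(W=2) = 1/9
Total weight = 5/36 + 1/9 = 1/4
P(W=1 | obs) = 5/36 / 1/4 = 5/9
P(W=2 | obs) = 1/9 / 1/4 = 4/9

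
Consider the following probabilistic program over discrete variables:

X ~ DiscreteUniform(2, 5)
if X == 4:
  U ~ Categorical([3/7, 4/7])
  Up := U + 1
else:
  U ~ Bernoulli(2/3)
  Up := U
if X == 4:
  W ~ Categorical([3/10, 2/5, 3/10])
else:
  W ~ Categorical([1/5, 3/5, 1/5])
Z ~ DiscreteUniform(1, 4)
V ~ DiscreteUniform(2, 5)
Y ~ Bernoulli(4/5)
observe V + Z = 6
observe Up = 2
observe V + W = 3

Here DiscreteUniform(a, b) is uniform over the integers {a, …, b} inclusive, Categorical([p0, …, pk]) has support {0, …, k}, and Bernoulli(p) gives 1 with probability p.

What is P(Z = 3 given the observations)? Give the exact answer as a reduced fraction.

Enumerate traces; 4 have nonzero weight after conditioning:
  (X=4, U=1, W=0, Z=3, V=3, Y=0) weight 3/5600
  (X=4, U=1, W=0, Z=3, V=3, Y=1) weight 3/1400
  (X=4, U=1, W=1, Z=4, V=2, Y=0) weight 1/1400
  (X=4, U=1, W=1, Z=4, V=2, Y=1) weight 1/350
Group by Z:
  weight(Z=3) = 3/1120
  weight(Z=4) = 1/280
Total weight = 3/1120 + 1/280 = 1/160
P(Z=3 | obs) = 3/1120 / 1/160 = 3/7
P(Z=4 | obs) = 1/280 / 1/160 = 4/7

P(Z = 3 | obs) = 3/7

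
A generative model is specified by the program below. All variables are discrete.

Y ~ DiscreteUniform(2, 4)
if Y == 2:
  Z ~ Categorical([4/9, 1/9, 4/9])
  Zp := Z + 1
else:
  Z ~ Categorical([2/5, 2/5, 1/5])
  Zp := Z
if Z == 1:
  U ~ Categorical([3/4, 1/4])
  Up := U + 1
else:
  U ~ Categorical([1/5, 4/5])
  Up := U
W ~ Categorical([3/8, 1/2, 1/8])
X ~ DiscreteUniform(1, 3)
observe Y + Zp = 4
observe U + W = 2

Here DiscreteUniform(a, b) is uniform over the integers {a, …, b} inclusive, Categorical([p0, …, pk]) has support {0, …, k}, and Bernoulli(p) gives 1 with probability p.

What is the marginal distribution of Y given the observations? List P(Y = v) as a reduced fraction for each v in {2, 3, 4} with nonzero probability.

P(Y=2) = 175/2029, P(Y=3) = 630/2029, P(Y=4) = 1224/2029

Enumerate traces; 18 have nonzero weight after conditioning:
  (Y=2, Z=1, U=0, W=2, X=1) weight 1/864
  (Y=2, Z=1, U=0, W=2, X=2) weight 1/864
  (Y=2, Z=1, U=0, W=2, X=3) weight 1/864
  (Y=2, Z=1, U=1, W=1, X=1) weight 1/648
  (Y=2, Z=1, U=1, W=1, X=2) weight 1/648
  (Y=2, Z=1, U=1, W=1, X=3) weight 1/648
  (Y=3, Z=1, U=0, W=2, X=1) weight 1/240
  (Y=3, Z=1, U=0, W=2, X=2) weight 1/240
  (Y=4, Z=0, U=0, W=2, X=1) weight 1/900
  … 9 more
Group by Y:
  weight(Y=2) = 7/864
  weight(Y=3) = 7/240
  weight(Y=4) = 17/300
Total weight = 7/864 + 7/240 + 17/300 = 2029/21600
P(Y=2 | obs) = 7/864 / 2029/21600 = 175/2029
P(Y=3 | obs) = 7/240 / 2029/21600 = 630/2029
P(Y=4 | obs) = 17/300 / 2029/21600 = 1224/2029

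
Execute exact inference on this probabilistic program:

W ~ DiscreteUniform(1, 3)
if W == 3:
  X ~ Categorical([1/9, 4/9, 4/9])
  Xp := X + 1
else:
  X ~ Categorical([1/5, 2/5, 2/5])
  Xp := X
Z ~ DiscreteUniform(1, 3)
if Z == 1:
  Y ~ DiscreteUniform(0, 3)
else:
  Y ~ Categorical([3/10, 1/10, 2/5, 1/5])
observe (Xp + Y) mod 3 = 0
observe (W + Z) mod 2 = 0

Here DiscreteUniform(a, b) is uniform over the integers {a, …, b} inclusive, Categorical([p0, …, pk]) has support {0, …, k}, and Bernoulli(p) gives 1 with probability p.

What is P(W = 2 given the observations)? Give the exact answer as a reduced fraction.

P(W = 2 | obs) = 54/283

Enumerate traces; 20 have nonzero weight after conditioning:
  (W=1, X=0, Z=1, Y=0) weight 1/180
  (W=1, X=0, Z=1, Y=3) weight 1/180
  (W=1, X=0, Z=3, Y=0) weight 1/150
  (W=1, X=0, Z=3, Y=3) weight 1/225
  (W=1, X=1, Z=1, Y=2) weight 1/90
  (W=1, X=1, Z=3, Y=2) weight 4/225
  (W=1, X=2, Z=1, Y=1) weight 1/90
  (W=1, X=2, Z=3, Y=1) weight 1/225
  (W=2, X=0, Z=2, Y=0) weight 1/150
  (W=3, X=0, Z=1, Y=2) weight 1/324
  … 10 more
Group by W:
  weight(W=1) = 1/15
  weight(W=2) = 1/30
  weight(W=3) = 121/1620
Total weight = 1/15 + 1/30 + 121/1620 = 283/1620
P(W=1 | obs) = 1/15 / 283/1620 = 108/283
P(W=2 | obs) = 1/30 / 283/1620 = 54/283
P(W=3 | obs) = 121/1620 / 283/1620 = 121/283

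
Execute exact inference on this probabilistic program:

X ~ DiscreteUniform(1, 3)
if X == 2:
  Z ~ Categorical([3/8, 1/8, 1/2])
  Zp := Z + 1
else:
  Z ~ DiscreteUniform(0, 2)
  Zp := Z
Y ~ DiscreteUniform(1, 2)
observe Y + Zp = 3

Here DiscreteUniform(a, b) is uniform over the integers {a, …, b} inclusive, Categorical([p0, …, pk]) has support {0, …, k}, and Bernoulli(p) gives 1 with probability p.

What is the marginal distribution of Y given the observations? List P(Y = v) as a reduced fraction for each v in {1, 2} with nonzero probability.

Enumerate traces; 6 have nonzero weight after conditioning:
  (X=1, Z=1, Y=2) weight 1/18
  (X=1, Z=2, Y=1) weight 1/18
  (X=2, Z=0, Y=2) weight 1/16
  (X=2, Z=1, Y=1) weight 1/48
  (X=3, Z=1, Y=2) weight 1/18
  (X=3, Z=2, Y=1) weight 1/18
Group by Y:
  weight(Y=1) = 19/144
  weight(Y=2) = 25/144
Total weight = 19/144 + 25/144 = 11/36
P(Y=1 | obs) = 19/144 / 11/36 = 19/44
P(Y=2 | obs) = 25/144 / 11/36 = 25/44

P(Y=1) = 19/44, P(Y=2) = 25/44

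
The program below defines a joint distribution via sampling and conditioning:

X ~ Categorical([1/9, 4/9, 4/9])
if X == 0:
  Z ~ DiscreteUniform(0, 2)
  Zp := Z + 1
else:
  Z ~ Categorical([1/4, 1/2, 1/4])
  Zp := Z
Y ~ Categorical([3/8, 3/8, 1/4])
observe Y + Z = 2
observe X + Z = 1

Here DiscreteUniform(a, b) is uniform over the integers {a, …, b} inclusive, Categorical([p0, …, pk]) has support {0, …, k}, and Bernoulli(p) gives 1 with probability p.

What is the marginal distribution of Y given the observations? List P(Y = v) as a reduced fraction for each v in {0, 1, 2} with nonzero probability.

P(Y=1) = 1/3, P(Y=2) = 2/3

Enumerate traces; 2 have nonzero weight after conditioning:
  (X=0, Z=1, Y=1) weight 1/72
  (X=1, Z=0, Y=2) weight 1/36
Group by Y:
  weight(Y=1) = 1/72
  weight(Y=2) = 1/36
Total weight = 1/72 + 1/36 = 1/24
P(Y=1 | obs) = 1/72 / 1/24 = 1/3
P(Y=2 | obs) = 1/36 / 1/24 = 2/3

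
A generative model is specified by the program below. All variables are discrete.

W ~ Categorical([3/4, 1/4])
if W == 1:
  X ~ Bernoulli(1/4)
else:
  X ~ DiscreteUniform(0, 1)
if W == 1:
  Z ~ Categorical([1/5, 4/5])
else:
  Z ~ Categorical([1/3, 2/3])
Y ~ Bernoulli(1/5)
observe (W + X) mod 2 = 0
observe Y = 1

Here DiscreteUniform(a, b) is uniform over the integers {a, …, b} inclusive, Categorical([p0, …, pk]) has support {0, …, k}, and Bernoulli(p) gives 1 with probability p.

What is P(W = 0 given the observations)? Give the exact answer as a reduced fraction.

Enumerate traces; 4 have nonzero weight after conditioning:
  (W=0, X=0, Z=0, Y=1) weight 1/40
  (W=0, X=0, Z=1, Y=1) weight 1/20
  (W=1, X=1, Z=0, Y=1) weight 1/400
  (W=1, X=1, Z=1, Y=1) weight 1/100
Group by W:
  weight(W=0) = 3/40
  weight(W=1) = 1/80
Total weight = 3/40 + 1/80 = 7/80
P(W=0 | obs) = 3/40 / 7/80 = 6/7
P(W=1 | obs) = 1/80 / 7/80 = 1/7

P(W = 0 | obs) = 6/7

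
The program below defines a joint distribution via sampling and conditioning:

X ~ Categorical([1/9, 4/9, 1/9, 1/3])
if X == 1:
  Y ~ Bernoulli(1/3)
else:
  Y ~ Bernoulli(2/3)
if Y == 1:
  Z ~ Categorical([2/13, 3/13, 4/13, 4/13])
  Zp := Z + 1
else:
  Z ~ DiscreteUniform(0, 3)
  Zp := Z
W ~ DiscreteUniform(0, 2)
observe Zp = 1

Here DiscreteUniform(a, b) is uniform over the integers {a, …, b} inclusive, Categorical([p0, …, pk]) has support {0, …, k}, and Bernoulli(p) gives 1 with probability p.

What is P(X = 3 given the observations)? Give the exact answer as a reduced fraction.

P(X = 3 | obs) = 87/281

Enumerate traces; 24 have nonzero weight after conditioning:
  (X=0, Y=0, Z=1, W=0) weight 1/324
  (X=0, Y=0, Z=1, W=1) weight 1/324
  (X=0, Y=0, Z=1, W=2) weight 1/324
  (X=0, Y=1, Z=0, W=0) weight 4/1053
  (X=0, Y=1, Z=0, W=1) weight 4/1053
  (X=0, Y=1, Z=0, W=2) weight 4/1053
  (X=1, Y=0, Z=1, W=0) weight 2/81
  (X=1, Y=0, Z=1, W=1) weight 2/81
  (X=2, Y=0, Z=1, W=0) weight 1/324
  (X=3, Y=0, Z=1, W=0) weight 1/108
  … 14 more
Group by X:
  weight(X=0) = 29/1404
  weight(X=1) = 34/351
  weight(X=2) = 29/1404
  weight(X=3) = 29/468
Total weight = 29/1404 + 34/351 + 29/1404 + 29/468 = 281/1404
P(X=0 | obs) = 29/1404 / 281/1404 = 29/281
P(X=1 | obs) = 34/351 / 281/1404 = 136/281
P(X=2 | obs) = 29/1404 / 281/1404 = 29/281
P(X=3 | obs) = 29/468 / 281/1404 = 87/281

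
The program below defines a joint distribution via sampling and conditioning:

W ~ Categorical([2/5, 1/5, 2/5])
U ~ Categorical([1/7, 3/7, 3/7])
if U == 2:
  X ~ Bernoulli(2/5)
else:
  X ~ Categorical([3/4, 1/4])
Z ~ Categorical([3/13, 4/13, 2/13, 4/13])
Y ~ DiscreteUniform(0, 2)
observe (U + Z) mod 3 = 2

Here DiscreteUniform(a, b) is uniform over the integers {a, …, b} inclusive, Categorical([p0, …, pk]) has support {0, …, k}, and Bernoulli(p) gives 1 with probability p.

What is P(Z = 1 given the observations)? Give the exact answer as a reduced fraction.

P(Z = 1 | obs) = 12/35

Enumerate traces; 72 have nonzero weight after conditioning:
  (W=0, U=0, X=0, Z=2, Y=0) weight 1/455
  (W=0, U=0, X=0, Z=2, Y=1) weight 1/455
  (W=0, U=0, X=0, Z=2, Y=2) weight 1/455
  (W=0, U=0, X=1, Z=2, Y=0) weight 1/1365
  (W=0, U=0, X=1, Z=2, Y=1) weight 1/1365
  (W=0, U=0, X=1, Z=2, Y=2) weight 1/1365
  (W=0, U=1, X=0, Z=1, Y=0) weight 6/455
  (W=0, U=1, X=0, Z=1, Y=1) weight 6/455
  (W=0, U=2, X=0, Z=0, Y=0) weight 18/2275
  (W=0, U=2, X=0, Z=3, Y=0) weight 24/2275
  … 62 more
Group by Z:
  weight(Z=0) = 9/91
  weight(Z=1) = 12/91
  weight(Z=2) = 2/91
  weight(Z=3) = 12/91
Total weight = 9/91 + 12/91 + 2/91 + 12/91 = 5/13
P(Z=0 | obs) = 9/91 / 5/13 = 9/35
P(Z=1 | obs) = 12/91 / 5/13 = 12/35
P(Z=2 | obs) = 2/91 / 5/13 = 2/35
P(Z=3 | obs) = 12/91 / 5/13 = 12/35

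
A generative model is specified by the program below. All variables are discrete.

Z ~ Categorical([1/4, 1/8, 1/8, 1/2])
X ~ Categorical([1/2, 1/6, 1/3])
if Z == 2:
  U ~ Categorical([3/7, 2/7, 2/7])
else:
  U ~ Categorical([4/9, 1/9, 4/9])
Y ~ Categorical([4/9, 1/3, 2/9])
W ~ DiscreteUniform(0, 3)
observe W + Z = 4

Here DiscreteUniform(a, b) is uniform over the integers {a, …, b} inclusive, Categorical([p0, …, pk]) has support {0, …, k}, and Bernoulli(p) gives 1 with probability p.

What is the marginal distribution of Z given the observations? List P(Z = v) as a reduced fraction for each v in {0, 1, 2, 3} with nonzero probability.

P(Z=1) = 1/6, P(Z=2) = 1/6, P(Z=3) = 2/3

Enumerate traces; 81 have nonzero weight after conditioning:
  (Z=1, X=0, U=0, Y=0, W=3) weight 1/324
  (Z=1, X=0, U=0, Y=1, W=3) weight 1/432
  (Z=1, X=0, U=0, Y=2, W=3) weight 1/648
  (Z=1, X=0, U=1, Y=0, W=3) weight 1/1296
  (Z=1, X=0, U=1, Y=1, W=3) weight 1/1728
  (Z=1, X=0, U=1, Y=2, W=3) weight 1/2592
  (Z=1, X=0, U=2, Y=0, W=3) weight 1/324
  (Z=1, X=0, U=2, Y=1, W=3) weight 1/432
  (Z=2, X=0, U=0, Y=0, W=2) weight 1/336
  (Z=3, X=0, U=0, Y=0, W=1) weight 1/81
  … 71 more
Group by Z:
  weight(Z=1) = 1/32
  weight(Z=2) = 1/32
  weight(Z=3) = 1/8
Total weight = 1/32 + 1/32 + 1/8 = 3/16
P(Z=1 | obs) = 1/32 / 3/16 = 1/6
P(Z=2 | obs) = 1/32 / 3/16 = 1/6
P(Z=3 | obs) = 1/8 / 3/16 = 2/3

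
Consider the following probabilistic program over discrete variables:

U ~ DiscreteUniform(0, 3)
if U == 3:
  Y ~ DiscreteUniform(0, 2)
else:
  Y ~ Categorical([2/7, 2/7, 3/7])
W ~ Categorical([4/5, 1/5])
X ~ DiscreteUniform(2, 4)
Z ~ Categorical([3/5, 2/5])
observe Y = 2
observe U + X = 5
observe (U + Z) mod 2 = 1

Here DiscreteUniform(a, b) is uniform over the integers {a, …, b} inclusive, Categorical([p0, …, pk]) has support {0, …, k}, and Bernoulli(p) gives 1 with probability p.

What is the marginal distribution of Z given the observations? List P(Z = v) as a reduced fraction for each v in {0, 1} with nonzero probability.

P(Z=0) = 8/11, P(Z=1) = 3/11

Enumerate traces; 6 have nonzero weight after conditioning:
  (U=1, Y=2, W=0, X=4, Z=0) weight 3/175
  (U=1, Y=2, W=1, X=4, Z=0) weight 3/700
  (U=2, Y=2, W=0, X=3, Z=1) weight 2/175
  (U=2, Y=2, W=1, X=3, Z=1) weight 1/350
  (U=3, Y=2, W=0, X=2, Z=0) weight 1/75
  (U=3, Y=2, W=1, X=2, Z=0) weight 1/300
Group by Z:
  weight(Z=0) = 4/105
  weight(Z=1) = 1/70
Total weight = 4/105 + 1/70 = 11/210
P(Z=0 | obs) = 4/105 / 11/210 = 8/11
P(Z=1 | obs) = 1/70 / 11/210 = 3/11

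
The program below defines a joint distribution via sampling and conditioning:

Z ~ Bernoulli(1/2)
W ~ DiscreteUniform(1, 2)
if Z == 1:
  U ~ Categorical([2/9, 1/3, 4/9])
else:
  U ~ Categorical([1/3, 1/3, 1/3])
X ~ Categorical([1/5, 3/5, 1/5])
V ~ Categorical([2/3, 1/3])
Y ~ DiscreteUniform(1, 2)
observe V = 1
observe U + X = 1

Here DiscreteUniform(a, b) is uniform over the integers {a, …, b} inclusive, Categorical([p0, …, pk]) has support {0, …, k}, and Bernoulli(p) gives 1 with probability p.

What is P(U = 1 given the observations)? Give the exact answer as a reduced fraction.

P(U = 1 | obs) = 2/7

Enumerate traces; 16 have nonzero weight after conditioning:
  (Z=0, W=1, U=0, X=1, V=1, Y=1) weight 1/120
  (Z=0, W=1, U=0, X=1, V=1, Y=2) weight 1/120
  (Z=0, W=1, U=1, X=0, V=1, Y=1) weight 1/360
  (Z=0, W=1, U=1, X=0, V=1, Y=2) weight 1/360
  (Z=0, W=2, U=0, X=1, V=1, Y=1) weight 1/120
  (Z=0, W=2, U=0, X=1, V=1, Y=2) weight 1/120
  (Z=0, W=2, U=1, X=0, V=1, Y=1) weight 1/360
  (Z=0, W=2, U=1, X=0, V=1, Y=2) weight 1/360
  … 8 more
Group by U:
  weight(U=0) = 1/18
  weight(U=1) = 1/45
Total weight = 1/18 + 1/45 = 7/90
P(U=0 | obs) = 1/18 / 7/90 = 5/7
P(U=1 | obs) = 1/45 / 7/90 = 2/7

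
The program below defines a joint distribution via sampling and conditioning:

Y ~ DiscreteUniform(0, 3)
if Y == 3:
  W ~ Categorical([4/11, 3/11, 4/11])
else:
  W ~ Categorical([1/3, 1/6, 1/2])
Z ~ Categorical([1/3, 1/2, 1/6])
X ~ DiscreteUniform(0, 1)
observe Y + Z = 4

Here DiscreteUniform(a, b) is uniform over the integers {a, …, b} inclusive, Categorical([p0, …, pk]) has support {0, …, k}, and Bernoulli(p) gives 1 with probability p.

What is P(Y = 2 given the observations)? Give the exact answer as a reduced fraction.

Enumerate traces; 12 have nonzero weight after conditioning:
  (Y=2, W=0, Z=2, X=0) weight 1/144
  (Y=2, W=0, Z=2, X=1) weight 1/144
  (Y=2, W=1, Z=2, X=0) weight 1/288
  (Y=2, W=1, Z=2, X=1) weight 1/288
  (Y=2, W=2, Z=2, X=0) weight 1/96
  (Y=2, W=2, Z=2, X=1) weight 1/96
  (Y=3, W=0, Z=1, X=0) weight 1/44
  (Y=3, W=0, Z=1, X=1) weight 1/44
  … 4 more
Group by Y:
  weight(Y=2) = 1/24
  weight(Y=3) = 1/8
Total weight = 1/24 + 1/8 = 1/6
P(Y=2 | obs) = 1/24 / 1/6 = 1/4
P(Y=3 | obs) = 1/8 / 1/6 = 3/4

P(Y = 2 | obs) = 1/4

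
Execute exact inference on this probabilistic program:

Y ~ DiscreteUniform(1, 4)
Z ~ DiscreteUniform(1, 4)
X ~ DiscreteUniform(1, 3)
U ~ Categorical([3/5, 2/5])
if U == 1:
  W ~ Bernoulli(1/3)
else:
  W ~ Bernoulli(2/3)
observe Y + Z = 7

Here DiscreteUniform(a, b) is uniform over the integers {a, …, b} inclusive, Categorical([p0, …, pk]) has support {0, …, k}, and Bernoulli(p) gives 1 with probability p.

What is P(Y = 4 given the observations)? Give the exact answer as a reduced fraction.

Enumerate traces; 24 have nonzero weight after conditioning:
  (Y=3, Z=4, X=1, U=0, W=0) weight 1/240
  (Y=3, Z=4, X=1, U=0, W=1) weight 1/120
  (Y=3, Z=4, X=1, U=1, W=0) weight 1/180
  (Y=3, Z=4, X=1, U=1, W=1) weight 1/360
  (Y=3, Z=4, X=2, U=0, W=0) weight 1/240
  (Y=3, Z=4, X=2, U=0, W=1) weight 1/120
  (Y=3, Z=4, X=2, U=1, W=0) weight 1/180
  (Y=3, Z=4, X=2, U=1, W=1) weight 1/360
  (Y=4, Z=3, X=1, U=0, W=0) weight 1/240
  … 15 more
Group by Y:
  weight(Y=3) = 1/16
  weight(Y=4) = 1/16
Total weight = 1/16 + 1/16 = 1/8
P(Y=3 | obs) = 1/16 / 1/8 = 1/2
P(Y=4 | obs) = 1/16 / 1/8 = 1/2

P(Y = 4 | obs) = 1/2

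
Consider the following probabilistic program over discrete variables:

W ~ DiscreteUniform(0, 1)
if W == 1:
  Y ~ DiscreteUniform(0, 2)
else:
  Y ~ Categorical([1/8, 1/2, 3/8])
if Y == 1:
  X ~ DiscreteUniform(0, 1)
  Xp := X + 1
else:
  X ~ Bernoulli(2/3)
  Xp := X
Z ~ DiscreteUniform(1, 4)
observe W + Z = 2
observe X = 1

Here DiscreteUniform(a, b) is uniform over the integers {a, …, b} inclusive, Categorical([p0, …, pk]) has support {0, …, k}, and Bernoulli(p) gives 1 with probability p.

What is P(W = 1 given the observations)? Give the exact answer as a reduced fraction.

P(W = 1 | obs) = 22/43

Enumerate traces; 6 have nonzero weight after conditioning:
  (W=0, Y=0, X=1, Z=2) weight 1/96
  (W=0, Y=1, X=1, Z=2) weight 1/32
  (W=0, Y=2, X=1, Z=2) weight 1/32
  (W=1, Y=0, X=1, Z=1) weight 1/36
  (W=1, Y=1, X=1, Z=1) weight 1/48
  (W=1, Y=2, X=1, Z=1) weight 1/36
Group by W:
  weight(W=0) = 7/96
  weight(W=1) = 11/144
Total weight = 7/96 + 11/144 = 43/288
P(W=0 | obs) = 7/96 / 43/288 = 21/43
P(W=1 | obs) = 11/144 / 43/288 = 22/43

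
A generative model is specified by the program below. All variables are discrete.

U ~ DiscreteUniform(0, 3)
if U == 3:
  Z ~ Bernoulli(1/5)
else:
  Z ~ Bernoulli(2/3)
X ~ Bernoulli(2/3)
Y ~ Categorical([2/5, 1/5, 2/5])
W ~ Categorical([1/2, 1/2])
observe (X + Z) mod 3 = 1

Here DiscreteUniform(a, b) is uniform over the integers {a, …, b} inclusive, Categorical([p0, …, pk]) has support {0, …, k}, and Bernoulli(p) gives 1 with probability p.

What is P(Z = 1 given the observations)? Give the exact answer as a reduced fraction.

P(Z = 1 | obs) = 11/29

Enumerate traces; 48 have nonzero weight after conditioning:
  (U=0, Z=0, X=1, Y=0, W=0) weight 1/90
  (U=0, Z=0, X=1, Y=0, W=1) weight 1/90
  (U=0, Z=0, X=1, Y=1, W=0) weight 1/180
  (U=0, Z=0, X=1, Y=1, W=1) weight 1/180
  (U=0, Z=0, X=1, Y=2, W=0) weight 1/90
  (U=0, Z=0, X=1, Y=2, W=1) weight 1/90
  (U=0, Z=1, X=0, Y=0, W=0) weight 1/90
  (U=0, Z=1, X=0, Y=0, W=1) weight 1/90
  … 40 more
Group by Z:
  weight(Z=0) = 3/10
  weight(Z=1) = 11/60
Total weight = 3/10 + 11/60 = 29/60
P(Z=0 | obs) = 3/10 / 29/60 = 18/29
P(Z=1 | obs) = 11/60 / 29/60 = 11/29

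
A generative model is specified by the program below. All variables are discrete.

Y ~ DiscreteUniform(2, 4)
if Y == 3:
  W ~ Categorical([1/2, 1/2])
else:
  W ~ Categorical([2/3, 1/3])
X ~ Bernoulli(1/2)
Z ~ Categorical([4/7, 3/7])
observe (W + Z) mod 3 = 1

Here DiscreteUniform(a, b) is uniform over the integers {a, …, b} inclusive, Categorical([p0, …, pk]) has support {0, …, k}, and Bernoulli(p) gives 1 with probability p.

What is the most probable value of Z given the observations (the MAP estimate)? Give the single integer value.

Enumerate traces; 12 have nonzero weight after conditioning:
  (Y=2, W=0, X=0, Z=1) weight 1/21
  (Y=2, W=0, X=1, Z=1) weight 1/21
  (Y=2, W=1, X=0, Z=0) weight 2/63
  (Y=2, W=1, X=1, Z=0) weight 2/63
  (Y=3, W=0, X=0, Z=1) weight 1/28
  (Y=3, W=0, X=1, Z=1) weight 1/28
  (Y=3, W=1, X=0, Z=0) weight 1/21
  (Y=3, W=1, X=1, Z=0) weight 1/21
  … 4 more
Group by Z:
  weight(Z=0) = 2/9
  weight(Z=1) = 11/42
Total weight = 2/9 + 11/42 = 61/126
P(Z=0 | obs) = 2/9 / 61/126 = 28/61
P(Z=1 | obs) = 11/42 / 61/126 = 33/61
argmax = 1

argmax_v P(Z = v | obs) = 1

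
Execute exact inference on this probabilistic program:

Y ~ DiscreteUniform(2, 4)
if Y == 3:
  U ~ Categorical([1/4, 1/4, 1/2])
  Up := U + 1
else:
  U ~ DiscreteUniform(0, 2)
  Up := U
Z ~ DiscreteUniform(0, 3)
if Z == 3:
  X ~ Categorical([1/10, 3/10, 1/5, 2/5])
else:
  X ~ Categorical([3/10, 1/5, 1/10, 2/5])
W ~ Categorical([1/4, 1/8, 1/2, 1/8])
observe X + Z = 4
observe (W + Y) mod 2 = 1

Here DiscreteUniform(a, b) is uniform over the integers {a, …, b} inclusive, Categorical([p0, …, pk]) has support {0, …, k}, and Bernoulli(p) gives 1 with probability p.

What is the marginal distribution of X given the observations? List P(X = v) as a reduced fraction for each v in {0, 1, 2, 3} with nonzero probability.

Enumerate traces; 54 have nonzero weight after conditioning:
  (Y=2, U=0, Z=1, X=3, W=1) weight 1/720
  (Y=2, U=0, Z=1, X=3, W=3) weight 1/720
  (Y=2, U=0, Z=2, X=2, W=1) weight 1/2880
  (Y=2, U=0, Z=2, X=2, W=3) weight 1/2880
  (Y=2, U=0, Z=3, X=1, W=1) weight 1/960
  (Y=2, U=0, Z=3, X=1, W=3) weight 1/960
  (Y=2, U=1, Z=1, X=3, W=1) weight 1/720
  (Y=2, U=1, Z=1, X=3, W=3) weight 1/720
  … 46 more
Group by X:
  weight(X=1) = 1/32
  weight(X=2) = 1/96
  weight(X=3) = 1/24
Total weight = 1/32 + 1/96 + 1/24 = 1/12
P(X=1 | obs) = 1/32 / 1/12 = 3/8
P(X=2 | obs) = 1/96 / 1/12 = 1/8
P(X=3 | obs) = 1/24 / 1/12 = 1/2

P(X=1) = 3/8, P(X=2) = 1/8, P(X=3) = 1/2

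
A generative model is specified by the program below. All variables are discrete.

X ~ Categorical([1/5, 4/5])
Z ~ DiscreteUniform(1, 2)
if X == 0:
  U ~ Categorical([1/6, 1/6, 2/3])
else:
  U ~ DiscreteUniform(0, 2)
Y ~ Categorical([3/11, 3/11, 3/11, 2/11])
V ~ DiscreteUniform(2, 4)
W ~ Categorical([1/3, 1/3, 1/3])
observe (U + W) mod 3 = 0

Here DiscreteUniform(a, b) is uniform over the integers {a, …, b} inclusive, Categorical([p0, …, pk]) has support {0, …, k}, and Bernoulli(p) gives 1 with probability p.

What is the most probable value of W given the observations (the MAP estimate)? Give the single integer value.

Enumerate traces; 144 have nonzero weight after conditioning:
  (X=0, Z=1, U=0, Y=0, V=2, W=0) weight 1/1980
  (X=0, Z=1, U=0, Y=0, V=3, W=0) weight 1/1980
  (X=0, Z=1, U=0, Y=0, V=4, W=0) weight 1/1980
  (X=0, Z=1, U=0, Y=1, V=2, W=0) weight 1/1980
  (X=0, Z=1, U=0, Y=1, V=3, W=0) weight 1/1980
  (X=0, Z=1, U=0, Y=1, V=4, W=0) weight 1/1980
  (X=0, Z=1, U=0, Y=2, V=2, W=0) weight 1/1980
  (X=0, Z=1, U=0, Y=2, V=3, W=0) weight 1/1980
  (X=0, Z=1, U=1, Y=0, V=2, W=2) weight 1/1980
  (X=0, Z=1, U=2, Y=0, V=2, W=1) weight 1/495
  … 134 more
Group by W:
  weight(W=0) = 1/10
  weight(W=1) = 2/15
  weight(W=2) = 1/10
Total weight = 1/10 + 2/15 + 1/10 = 1/3
P(W=0 | obs) = 1/10 / 1/3 = 3/10
P(W=1 | obs) = 2/15 / 1/3 = 2/5
P(W=2 | obs) = 1/10 / 1/3 = 3/10
argmax = 1

argmax_v P(W = v | obs) = 1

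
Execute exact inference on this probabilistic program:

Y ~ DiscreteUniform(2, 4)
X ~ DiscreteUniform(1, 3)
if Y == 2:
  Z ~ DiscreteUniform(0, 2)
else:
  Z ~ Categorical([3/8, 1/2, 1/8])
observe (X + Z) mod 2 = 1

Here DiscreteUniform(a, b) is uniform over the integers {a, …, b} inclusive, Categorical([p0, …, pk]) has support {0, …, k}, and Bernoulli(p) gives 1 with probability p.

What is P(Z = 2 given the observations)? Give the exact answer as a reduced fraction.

P(Z = 2 | obs) = 1/4

Enumerate traces; 15 have nonzero weight after conditioning:
  (Y=2, X=1, Z=0) weight 1/27
  (Y=2, X=1, Z=2) weight 1/27
  (Y=2, X=2, Z=1) weight 1/27
  (Y=2, X=3, Z=0) weight 1/27
  (Y=2, X=3, Z=2) weight 1/27
  (Y=3, X=1, Z=0) weight 1/24
  (Y=3, X=1, Z=2) weight 1/72
  (Y=3, X=2, Z=1) weight 1/18
  … 7 more
Group by Z:
  weight(Z=0) = 13/54
  weight(Z=1) = 4/27
  weight(Z=2) = 7/54
Total weight = 13/54 + 4/27 + 7/54 = 14/27
P(Z=0 | obs) = 13/54 / 14/27 = 13/28
P(Z=1 | obs) = 4/27 / 14/27 = 2/7
P(Z=2 | obs) = 7/54 / 14/27 = 1/4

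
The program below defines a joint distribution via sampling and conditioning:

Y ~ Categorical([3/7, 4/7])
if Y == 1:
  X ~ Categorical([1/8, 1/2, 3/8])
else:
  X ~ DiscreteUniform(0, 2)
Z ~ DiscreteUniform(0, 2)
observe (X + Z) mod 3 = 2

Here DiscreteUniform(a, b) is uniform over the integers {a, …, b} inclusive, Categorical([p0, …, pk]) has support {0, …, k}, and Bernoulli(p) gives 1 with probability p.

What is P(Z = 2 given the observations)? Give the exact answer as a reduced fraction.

P(Z = 2 | obs) = 3/14

Enumerate traces; 6 have nonzero weight after conditioning:
  (Y=0, X=0, Z=2) weight 1/21
  (Y=0, X=1, Z=1) weight 1/21
  (Y=0, X=2, Z=0) weight 1/21
  (Y=1, X=0, Z=2) weight 1/42
  (Y=1, X=1, Z=1) weight 2/21
  (Y=1, X=2, Z=0) weight 1/14
Group by Z:
  weight(Z=0) = 5/42
  weight(Z=1) = 1/7
  weight(Z=2) = 1/14
Total weight = 5/42 + 1/7 + 1/14 = 1/3
P(Z=0 | obs) = 5/42 / 1/3 = 5/14
P(Z=1 | obs) = 1/7 / 1/3 = 3/7
P(Z=2 | obs) = 1/14 / 1/3 = 3/14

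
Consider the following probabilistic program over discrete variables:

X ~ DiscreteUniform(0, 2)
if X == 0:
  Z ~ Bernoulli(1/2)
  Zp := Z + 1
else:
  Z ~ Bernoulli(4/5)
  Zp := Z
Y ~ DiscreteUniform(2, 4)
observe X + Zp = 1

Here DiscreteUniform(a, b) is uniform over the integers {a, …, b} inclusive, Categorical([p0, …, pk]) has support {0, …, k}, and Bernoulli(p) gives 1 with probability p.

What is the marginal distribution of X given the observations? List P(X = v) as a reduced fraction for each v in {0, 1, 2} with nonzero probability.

Enumerate traces; 6 have nonzero weight after conditioning:
  (X=0, Z=0, Y=2) weight 1/18
  (X=0, Z=0, Y=3) weight 1/18
  (X=0, Z=0, Y=4) weight 1/18
  (X=1, Z=0, Y=2) weight 1/45
  (X=1, Z=0, Y=3) weight 1/45
  (X=1, Z=0, Y=4) weight 1/45
Group by X:
  weight(X=0) = 1/6
  weight(X=1) = 1/15
Total weight = 1/6 + 1/15 = 7/30
P(X=0 | obs) = 1/6 / 7/30 = 5/7
P(X=1 | obs) = 1/15 / 7/30 = 2/7

P(X=0) = 5/7, P(X=1) = 2/7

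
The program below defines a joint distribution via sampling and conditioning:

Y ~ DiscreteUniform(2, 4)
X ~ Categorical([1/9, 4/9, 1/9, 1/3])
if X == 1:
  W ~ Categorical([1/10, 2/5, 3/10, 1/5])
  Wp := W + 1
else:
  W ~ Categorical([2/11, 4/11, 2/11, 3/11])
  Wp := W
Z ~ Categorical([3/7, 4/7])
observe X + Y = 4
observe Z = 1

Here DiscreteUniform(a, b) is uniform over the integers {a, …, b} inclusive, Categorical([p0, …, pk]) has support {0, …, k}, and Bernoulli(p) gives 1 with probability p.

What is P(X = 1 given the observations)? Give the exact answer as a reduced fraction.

Enumerate traces; 12 have nonzero weight after conditioning:
  (Y=2, X=2, W=0, Z=1) weight 8/2079
  (Y=2, X=2, W=1, Z=1) weight 16/2079
  (Y=2, X=2, W=2, Z=1) weight 8/2079
  (Y=2, X=2, W=3, Z=1) weight 4/693
  (Y=3, X=1, W=0, Z=1) weight 8/945
  (Y=3, X=1, W=1, Z=1) weight 32/945
  (Y=3, X=1, W=2, Z=1) weight 8/315
  (Y=3, X=1, W=3, Z=1) weight 16/945
  (Y=4, X=0, W=0, Z=1) weight 8/2079
  … 3 more
Group by X:
  weight(X=0) = 4/189
  weight(X=1) = 16/189
  weight(X=2) = 4/189
Total weight = 4/189 + 16/189 + 4/189 = 8/63
P(X=0 | obs) = 4/189 / 8/63 = 1/6
P(X=1 | obs) = 16/189 / 8/63 = 2/3
P(X=2 | obs) = 4/189 / 8/63 = 1/6

P(X = 1 | obs) = 2/3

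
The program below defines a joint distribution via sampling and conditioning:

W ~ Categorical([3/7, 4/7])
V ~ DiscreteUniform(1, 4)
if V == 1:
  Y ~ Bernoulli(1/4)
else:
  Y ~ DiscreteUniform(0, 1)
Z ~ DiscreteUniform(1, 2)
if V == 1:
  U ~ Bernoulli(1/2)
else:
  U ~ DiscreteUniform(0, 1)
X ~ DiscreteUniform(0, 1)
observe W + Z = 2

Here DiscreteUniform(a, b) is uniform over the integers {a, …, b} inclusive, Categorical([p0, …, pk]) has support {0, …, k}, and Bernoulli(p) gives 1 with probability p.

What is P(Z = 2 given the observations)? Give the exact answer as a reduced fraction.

Enumerate traces; 64 have nonzero weight after conditioning:
  (W=0, V=1, Y=0, Z=2, U=0, X=0) weight 9/896
  (W=0, V=1, Y=0, Z=2, U=0, X=1) weight 9/896
  (W=0, V=1, Y=0, Z=2, U=1, X=0) weight 9/896
  (W=0, V=1, Y=0, Z=2, U=1, X=1) weight 9/896
  (W=0, V=1, Y=1, Z=2, U=0, X=0) weight 3/896
  (W=0, V=1, Y=1, Z=2, U=0, X=1) weight 3/896
  (W=0, V=1, Y=1, Z=2, U=1, X=0) weight 3/896
  (W=0, V=1, Y=1, Z=2, U=1, X=1) weight 3/896
  (W=1, V=1, Y=0, Z=1, U=0, X=0) weight 3/224
  … 55 more
Group by Z:
  weight(Z=1) = 2/7
  weight(Z=2) = 3/14
Total weight = 2/7 + 3/14 = 1/2
P(Z=1 | obs) = 2/7 / 1/2 = 4/7
P(Z=2 | obs) = 3/14 / 1/2 = 3/7

P(Z = 2 | obs) = 3/7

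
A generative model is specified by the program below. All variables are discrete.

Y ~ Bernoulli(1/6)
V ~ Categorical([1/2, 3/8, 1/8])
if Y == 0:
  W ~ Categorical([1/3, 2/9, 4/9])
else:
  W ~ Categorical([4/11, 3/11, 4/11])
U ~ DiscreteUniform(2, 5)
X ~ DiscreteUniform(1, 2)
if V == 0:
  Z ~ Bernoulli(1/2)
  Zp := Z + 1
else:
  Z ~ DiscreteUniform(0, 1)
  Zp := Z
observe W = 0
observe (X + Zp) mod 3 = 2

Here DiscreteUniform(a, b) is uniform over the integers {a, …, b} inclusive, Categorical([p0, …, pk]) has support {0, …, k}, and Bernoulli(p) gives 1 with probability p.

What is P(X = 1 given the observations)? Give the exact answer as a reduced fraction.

Enumerate traces; 40 have nonzero weight after conditioning:
  (Y=0, V=0, W=0, U=2, X=1, Z=0) weight 5/576
  (Y=0, V=0, W=0, U=3, X=1, Z=0) weight 5/576
  (Y=0, V=0, W=0, U=4, X=1, Z=0) weight 5/576
  (Y=0, V=0, W=0, U=5, X=1, Z=0) weight 5/576
  (Y=0, V=1, W=0, U=2, X=1, Z=1) weight 5/768
  (Y=0, V=1, W=0, U=2, X=2, Z=0) weight 5/768
  (Y=0, V=1, W=0, U=3, X=1, Z=1) weight 5/768
  (Y=0, V=1, W=0, U=3, X=2, Z=0) weight 5/768
  … 32 more
Group by X:
  weight(X=1) = 67/792
  weight(X=2) = 67/1584
Total weight = 67/792 + 67/1584 = 67/528
P(X=1 | obs) = 67/792 / 67/528 = 2/3
P(X=2 | obs) = 67/1584 / 67/528 = 1/3

P(X = 1 | obs) = 2/3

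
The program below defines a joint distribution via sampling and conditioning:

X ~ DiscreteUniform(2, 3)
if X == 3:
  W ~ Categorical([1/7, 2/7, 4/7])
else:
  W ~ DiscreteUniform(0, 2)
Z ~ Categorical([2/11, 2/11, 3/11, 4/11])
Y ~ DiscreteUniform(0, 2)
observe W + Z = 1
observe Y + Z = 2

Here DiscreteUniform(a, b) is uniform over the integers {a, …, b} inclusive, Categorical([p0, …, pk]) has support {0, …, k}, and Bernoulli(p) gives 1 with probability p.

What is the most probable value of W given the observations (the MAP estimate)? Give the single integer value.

Enumerate traces; 4 have nonzero weight after conditioning:
  (X=2, W=0, Z=1, Y=1) weight 1/99
  (X=2, W=1, Z=0, Y=2) weight 1/99
  (X=3, W=0, Z=1, Y=1) weight 1/231
  (X=3, W=1, Z=0, Y=2) weight 2/231
Group by W:
  weight(W=0) = 10/693
  weight(W=1) = 13/693
Total weight = 10/693 + 13/693 = 23/693
P(W=0 | obs) = 10/693 / 23/693 = 10/23
P(W=1 | obs) = 13/693 / 23/693 = 13/23
argmax = 1

argmax_v P(W = v | obs) = 1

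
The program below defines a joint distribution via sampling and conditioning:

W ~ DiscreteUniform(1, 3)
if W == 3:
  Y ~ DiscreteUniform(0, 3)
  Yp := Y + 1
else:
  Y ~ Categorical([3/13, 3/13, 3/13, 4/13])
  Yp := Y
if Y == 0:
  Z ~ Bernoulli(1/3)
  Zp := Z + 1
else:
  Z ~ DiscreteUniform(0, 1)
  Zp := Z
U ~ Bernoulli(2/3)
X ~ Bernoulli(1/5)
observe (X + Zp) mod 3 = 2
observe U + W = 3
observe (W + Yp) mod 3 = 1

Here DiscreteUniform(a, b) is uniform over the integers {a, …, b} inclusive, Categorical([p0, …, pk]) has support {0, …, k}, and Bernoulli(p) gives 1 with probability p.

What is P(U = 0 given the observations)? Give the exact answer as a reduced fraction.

P(U = 0 | obs) = 65/89

Enumerate traces; 4 have nonzero weight after conditioning:
  (W=2, Y=2, Z=1, U=1, X=1) weight 1/195
  (W=3, Y=0, Z=0, U=0, X=1) weight 1/270
  (W=3, Y=0, Z=1, U=0, X=0) weight 1/135
  (W=3, Y=3, Z=1, U=0, X=1) weight 1/360
Group by U:
  weight(U=0) = 1/72
  weight(U=1) = 1/195
Total weight = 1/72 + 1/195 = 89/4680
P(U=0 | obs) = 1/72 / 89/4680 = 65/89
P(U=1 | obs) = 1/195 / 89/4680 = 24/89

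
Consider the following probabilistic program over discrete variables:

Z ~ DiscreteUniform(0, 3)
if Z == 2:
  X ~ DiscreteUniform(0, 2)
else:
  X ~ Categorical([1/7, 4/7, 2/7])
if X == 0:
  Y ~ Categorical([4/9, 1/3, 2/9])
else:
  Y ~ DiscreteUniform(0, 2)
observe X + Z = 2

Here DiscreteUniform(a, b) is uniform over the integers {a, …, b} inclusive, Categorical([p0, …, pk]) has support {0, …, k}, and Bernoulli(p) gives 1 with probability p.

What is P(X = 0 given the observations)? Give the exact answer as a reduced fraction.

P(X = 0 | obs) = 7/25

Enumerate traces; 9 have nonzero weight after conditioning:
  (Z=0, X=2, Y=0) weight 1/42
  (Z=0, X=2, Y=1) weight 1/42
  (Z=0, X=2, Y=2) weight 1/42
  (Z=1, X=1, Y=0) weight 1/21
  (Z=1, X=1, Y=1) weight 1/21
  (Z=1, X=1, Y=2) weight 1/21
  (Z=2, X=0, Y=0) weight 1/27
  (Z=2, X=0, Y=1) weight 1/36
  … 1 more
Group by X:
  weight(X=0) = 1/12
  weight(X=1) = 1/7
  weight(X=2) = 1/14
Total weight = 1/12 + 1/7 + 1/14 = 25/84
P(X=0 | obs) = 1/12 / 25/84 = 7/25
P(X=1 | obs) = 1/7 / 25/84 = 12/25
P(X=2 | obs) = 1/14 / 25/84 = 6/25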